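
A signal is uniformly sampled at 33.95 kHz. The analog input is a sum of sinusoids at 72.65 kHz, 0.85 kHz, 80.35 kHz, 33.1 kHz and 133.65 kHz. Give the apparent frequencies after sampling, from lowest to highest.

fs/2 = 16.975 kHz.
72.65 kHz mod fs = 4.75 kHz.
4.75 kHz ≤ fs/2 = 16.975 kHz, appears at 4.75 kHz.
0.85 kHz ≤ fs/2 = 16.975 kHz, passes unchanged.
80.35 kHz mod fs = 12.45 kHz.
12.45 kHz ≤ fs/2 = 16.975 kHz, appears at 12.45 kHz.
33.1 kHz > fs/2 = 16.975 kHz, folds to fs − 33.1 kHz = 0.85 kHz.
133.65 kHz mod fs = 31.8 kHz.
31.8 kHz > fs/2 = 16.975 kHz, folds to fs − 31.8 kHz = 2.15 kHz.
Distinct values: {0.85 kHz, 2.15 kHz, 4.75 kHz, 12.45 kHz}.

0.85 kHz, 2.15 kHz, 4.75 kHz, 12.45 kHz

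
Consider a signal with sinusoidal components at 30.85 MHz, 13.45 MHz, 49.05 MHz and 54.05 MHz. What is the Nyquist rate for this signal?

108.1 MHz

Highest-frequency component: 54.05 MHz.
Nyquist rate = 2 × 54.05 MHz = 108.1 MHz.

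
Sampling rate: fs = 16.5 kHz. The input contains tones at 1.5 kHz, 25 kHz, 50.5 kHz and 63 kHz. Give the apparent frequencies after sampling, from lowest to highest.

fs/2 = 8.25 kHz.
1.5 kHz ≤ fs/2 = 8.25 kHz, passes unchanged.
25 kHz mod fs = 8.5 kHz.
8.5 kHz > fs/2 = 8.25 kHz, folds to fs − 8.5 kHz = 8 kHz.
50.5 kHz mod fs = 1 kHz.
1 kHz ≤ fs/2 = 8.25 kHz, appears at 1 kHz.
63 kHz mod fs = 13.5 kHz.
13.5 kHz > fs/2 = 8.25 kHz, folds to fs − 13.5 kHz = 3 kHz.
Distinct values: {1 kHz, 1.5 kHz, 3 kHz, 8 kHz}.

1 kHz, 1.5 kHz, 3 kHz, 8 kHz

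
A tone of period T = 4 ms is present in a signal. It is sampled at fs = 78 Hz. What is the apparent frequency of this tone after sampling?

16 Hz

T = 4 ms → f = 1/T = 250 Hz.
250 Hz mod fs = 16 Hz.
16 Hz ≤ fs/2 = 39 Hz, appears at 16 Hz.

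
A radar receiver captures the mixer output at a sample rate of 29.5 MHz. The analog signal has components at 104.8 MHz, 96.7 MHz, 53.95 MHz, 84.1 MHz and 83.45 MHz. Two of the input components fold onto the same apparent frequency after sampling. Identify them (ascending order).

fs/2 = 14.75 MHz.
104.8 MHz mod fs = 16.3 MHz.
16.3 MHz > fs/2 = 14.75 MHz, folds to fs − 16.3 MHz = 13.2 MHz.
96.7 MHz mod fs = 8.2 MHz.
8.2 MHz ≤ fs/2 = 14.75 MHz, appears at 8.2 MHz.
53.95 MHz mod fs = 24.45 MHz.
24.45 MHz > fs/2 = 14.75 MHz, folds to fs − 24.45 MHz = 5.05 MHz.
84.1 MHz mod fs = 25.1 MHz.
25.1 MHz > fs/2 = 14.75 MHz, folds to fs − 25.1 MHz = 4.4 MHz.
83.45 MHz mod fs = 24.45 MHz.
24.45 MHz > fs/2 = 14.75 MHz, folds to fs − 24.45 MHz = 5.05 MHz.
53.95 MHz and 83.45 MHz both map to 5.05 MHz.

53.95 MHz, 83.45 MHz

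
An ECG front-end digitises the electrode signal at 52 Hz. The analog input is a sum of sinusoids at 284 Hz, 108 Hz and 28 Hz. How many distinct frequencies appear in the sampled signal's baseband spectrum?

2

fs/2 = 26 Hz.
284 Hz mod fs = 24 Hz.
24 Hz ≤ fs/2 = 26 Hz, appears at 24 Hz.
108 Hz mod fs = 4 Hz.
4 Hz ≤ fs/2 = 26 Hz, appears at 4 Hz.
28 Hz > fs/2 = 26 Hz, folds to fs − 28 Hz = 24 Hz.
Distinct values: {4 Hz, 24 Hz} → 2.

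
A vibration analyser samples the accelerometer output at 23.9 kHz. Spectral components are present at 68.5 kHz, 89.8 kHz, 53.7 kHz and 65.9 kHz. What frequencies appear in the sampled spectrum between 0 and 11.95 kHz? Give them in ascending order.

3.2 kHz, 5.8 kHz, 5.9 kHz

fs/2 = 11.95 kHz.
68.5 kHz mod fs = 20.7 kHz.
20.7 kHz > fs/2 = 11.95 kHz, folds to fs − 20.7 kHz = 3.2 kHz.
89.8 kHz mod fs = 18.1 kHz.
18.1 kHz > fs/2 = 11.95 kHz, folds to fs − 18.1 kHz = 5.8 kHz.
53.7 kHz mod fs = 5.9 kHz.
5.9 kHz ≤ fs/2 = 11.95 kHz, appears at 5.9 kHz.
65.9 kHz mod fs = 18.1 kHz.
18.1 kHz > fs/2 = 11.95 kHz, folds to fs − 18.1 kHz = 5.8 kHz.
Distinct values: {3.2 kHz, 5.8 kHz, 5.9 kHz}.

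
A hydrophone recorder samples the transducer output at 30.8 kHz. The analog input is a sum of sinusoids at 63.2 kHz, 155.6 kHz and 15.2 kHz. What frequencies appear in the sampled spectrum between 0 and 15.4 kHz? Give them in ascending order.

fs/2 = 15.4 kHz.
63.2 kHz mod fs = 1.6 kHz.
1.6 kHz ≤ fs/2 = 15.4 kHz, appears at 1.6 kHz.
155.6 kHz mod fs = 1.6 kHz.
1.6 kHz ≤ fs/2 = 15.4 kHz, appears at 1.6 kHz.
15.2 kHz ≤ fs/2 = 15.4 kHz, passes unchanged.
Distinct values: {1.6 kHz, 15.2 kHz}.

1.6 kHz, 15.2 kHz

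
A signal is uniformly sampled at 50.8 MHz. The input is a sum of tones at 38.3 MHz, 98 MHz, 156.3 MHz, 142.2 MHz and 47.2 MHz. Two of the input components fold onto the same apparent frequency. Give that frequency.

3.6 MHz

fs/2 = 25.4 MHz.
38.3 MHz > fs/2 = 25.4 MHz, folds to fs − 38.3 MHz = 12.5 MHz.
98 MHz mod fs = 47.2 MHz.
47.2 MHz > fs/2 = 25.4 MHz, folds to fs − 47.2 MHz = 3.6 MHz.
156.3 MHz mod fs = 3.9 MHz.
3.9 MHz ≤ fs/2 = 25.4 MHz, appears at 3.9 MHz.
142.2 MHz mod fs = 40.6 MHz.
40.6 MHz > fs/2 = 25.4 MHz, folds to fs − 40.6 MHz = 10.2 MHz.
47.2 MHz > fs/2 = 25.4 MHz, folds to fs − 47.2 MHz = 3.6 MHz.
47.2 MHz and 98 MHz both map to 3.6 MHz.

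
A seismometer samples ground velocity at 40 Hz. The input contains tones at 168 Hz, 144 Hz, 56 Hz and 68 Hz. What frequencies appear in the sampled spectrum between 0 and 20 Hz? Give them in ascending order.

fs/2 = 20 Hz.
168 Hz mod fs = 8 Hz.
8 Hz ≤ fs/2 = 20 Hz, appears at 8 Hz.
144 Hz mod fs = 24 Hz.
24 Hz > fs/2 = 20 Hz, folds to fs − 24 Hz = 16 Hz.
56 Hz mod fs = 16 Hz.
16 Hz ≤ fs/2 = 20 Hz, appears at 16 Hz.
68 Hz mod fs = 28 Hz.
28 Hz > fs/2 = 20 Hz, folds to fs − 28 Hz = 12 Hz.
Distinct values: {8 Hz, 12 Hz, 16 Hz}.

8 Hz, 12 Hz, 16 Hz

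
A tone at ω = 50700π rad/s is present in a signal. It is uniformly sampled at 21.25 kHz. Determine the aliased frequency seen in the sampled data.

ω = 50700π rad/s → f = ω/(2π) = 25350 Hz = 25.35 kHz.
25.35 kHz mod fs = 4.1 kHz.
4.1 kHz ≤ fs/2 = 10.625 kHz, appears at 4.1 kHz.

4.1 kHz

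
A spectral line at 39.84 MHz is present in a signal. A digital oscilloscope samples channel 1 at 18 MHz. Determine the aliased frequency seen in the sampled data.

39.84 MHz mod fs = 3.84 MHz.
3.84 MHz ≤ fs/2 = 9 MHz, appears at 3.84 MHz.

3.84 MHz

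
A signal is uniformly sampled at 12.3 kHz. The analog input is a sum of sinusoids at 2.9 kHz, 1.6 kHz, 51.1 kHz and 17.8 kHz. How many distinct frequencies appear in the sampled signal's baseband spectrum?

fs/2 = 6.15 kHz.
2.9 kHz ≤ fs/2 = 6.15 kHz, passes unchanged.
1.6 kHz ≤ fs/2 = 6.15 kHz, passes unchanged.
51.1 kHz mod fs = 1.9 kHz.
1.9 kHz ≤ fs/2 = 6.15 kHz, appears at 1.9 kHz.
17.8 kHz mod fs = 5.5 kHz.
5.5 kHz ≤ fs/2 = 6.15 kHz, appears at 5.5 kHz.
Distinct values: {1.6 kHz, 1.9 kHz, 2.9 kHz, 5.5 kHz} → 4.

4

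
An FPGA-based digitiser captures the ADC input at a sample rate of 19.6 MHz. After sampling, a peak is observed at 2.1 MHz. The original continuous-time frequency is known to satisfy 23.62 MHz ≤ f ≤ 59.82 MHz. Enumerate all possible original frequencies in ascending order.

37.1 MHz, 41.3 MHz, 56.7 MHz

Frequencies that alias to 2.1 MHz are k·fs ± 2.1 MHz for integer k ≥ 0.
k=0: 2.1 MHz.
k=1: 17.5 MHz, 21.7 MHz.
k=2: 37.1 MHz, 41.3 MHz.
k=3: 56.7 MHz, 60.9 MHz.
k=4: 76.3 MHz, 80.5 MHz.
Within [23.62 MHz, 59.82 MHz]: 37.1 MHz, 41.3 MHz, 56.7 MHz.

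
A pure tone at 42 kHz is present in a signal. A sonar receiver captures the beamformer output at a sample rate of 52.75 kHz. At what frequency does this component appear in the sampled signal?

10.75 kHz

42 kHz > fs/2 = 26.375 kHz, folds to fs − 42 kHz = 10.75 kHz.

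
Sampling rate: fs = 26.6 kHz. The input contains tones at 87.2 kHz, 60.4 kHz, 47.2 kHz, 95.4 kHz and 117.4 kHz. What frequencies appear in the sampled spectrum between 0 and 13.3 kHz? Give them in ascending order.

6 kHz, 7.2 kHz, 7.4 kHz, 11 kHz

fs/2 = 13.3 kHz.
87.2 kHz mod fs = 7.4 kHz.
7.4 kHz ≤ fs/2 = 13.3 kHz, appears at 7.4 kHz.
60.4 kHz mod fs = 7.2 kHz.
7.2 kHz ≤ fs/2 = 13.3 kHz, appears at 7.2 kHz.
47.2 kHz mod fs = 20.6 kHz.
20.6 kHz > fs/2 = 13.3 kHz, folds to fs − 20.6 kHz = 6 kHz.
95.4 kHz mod fs = 15.6 kHz.
15.6 kHz > fs/2 = 13.3 kHz, folds to fs − 15.6 kHz = 11 kHz.
117.4 kHz mod fs = 11 kHz.
11 kHz ≤ fs/2 = 13.3 kHz, appears at 11 kHz.
Distinct values: {6 kHz, 7.2 kHz, 7.4 kHz, 11 kHz}.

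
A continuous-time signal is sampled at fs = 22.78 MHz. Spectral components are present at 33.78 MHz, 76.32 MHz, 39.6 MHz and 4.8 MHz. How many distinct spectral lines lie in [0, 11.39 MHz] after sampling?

4

fs/2 = 11.39 MHz.
33.78 MHz mod fs = 11 MHz.
11 MHz ≤ fs/2 = 11.39 MHz, appears at 11 MHz.
76.32 MHz mod fs = 7.98 MHz.
7.98 MHz ≤ fs/2 = 11.39 MHz, appears at 7.98 MHz.
39.6 MHz mod fs = 16.82 MHz.
16.82 MHz > fs/2 = 11.39 MHz, folds to fs − 16.82 MHz = 5.96 MHz.
4.8 MHz ≤ fs/2 = 11.39 MHz, passes unchanged.
Distinct values: {4.8 MHz, 5.96 MHz, 7.98 MHz, 11 MHz} → 4.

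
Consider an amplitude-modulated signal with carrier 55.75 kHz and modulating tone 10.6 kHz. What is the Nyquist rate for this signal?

132.7 kHz

AM sidebands sit at fc ± fm = 45.15 kHz and 66.35 kHz.
Highest-frequency component: 66.35 kHz.
Nyquist rate = 2 × 66.35 kHz = 132.7 kHz.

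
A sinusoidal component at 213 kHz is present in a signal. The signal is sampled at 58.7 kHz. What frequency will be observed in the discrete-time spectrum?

213 kHz mod fs = 36.9 kHz.
36.9 kHz > fs/2 = 29.35 kHz, folds to fs − 36.9 kHz = 21.8 kHz.

21.8 kHz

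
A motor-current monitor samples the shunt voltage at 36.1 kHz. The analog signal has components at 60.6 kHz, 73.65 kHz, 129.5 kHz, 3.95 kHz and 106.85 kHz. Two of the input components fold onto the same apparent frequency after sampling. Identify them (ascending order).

fs/2 = 18.05 kHz.
60.6 kHz mod fs = 24.5 kHz.
24.5 kHz > fs/2 = 18.05 kHz, folds to fs − 24.5 kHz = 11.6 kHz.
73.65 kHz mod fs = 1.45 kHz.
1.45 kHz ≤ fs/2 = 18.05 kHz, appears at 1.45 kHz.
129.5 kHz mod fs = 21.2 kHz.
21.2 kHz > fs/2 = 18.05 kHz, folds to fs − 21.2 kHz = 14.9 kHz.
3.95 kHz ≤ fs/2 = 18.05 kHz, passes unchanged.
106.85 kHz mod fs = 34.65 kHz.
34.65 kHz > fs/2 = 18.05 kHz, folds to fs − 34.65 kHz = 1.45 kHz.
73.65 kHz and 106.85 kHz both map to 1.45 kHz.

73.65 kHz, 106.85 kHz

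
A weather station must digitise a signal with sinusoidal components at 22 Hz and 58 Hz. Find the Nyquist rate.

116 Hz

Highest-frequency component: 58 Hz.
Nyquist rate = 2 × 58 Hz = 116 Hz.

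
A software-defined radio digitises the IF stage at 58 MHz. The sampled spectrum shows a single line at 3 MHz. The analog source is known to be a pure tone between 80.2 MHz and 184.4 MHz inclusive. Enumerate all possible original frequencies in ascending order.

Frequencies that alias to 3 MHz are k·fs ± 3 MHz for integer k ≥ 0.
k=0: 3 MHz.
k=1: 55 MHz, 61 MHz.
k=2: 113 MHz, 119 MHz.
k=3: 171 MHz, 177 MHz.
k=4: 229 MHz, 235 MHz.
Within [80.2 MHz, 184.4 MHz]: 113 MHz, 119 MHz, 171 MHz, 177 MHz.

113 MHz, 119 MHz, 171 MHz, 177 MHz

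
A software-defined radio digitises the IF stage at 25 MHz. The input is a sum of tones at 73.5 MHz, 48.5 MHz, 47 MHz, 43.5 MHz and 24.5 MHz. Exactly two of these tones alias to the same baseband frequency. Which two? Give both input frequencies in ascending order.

48.5 MHz, 73.5 MHz

fs/2 = 12.5 MHz.
73.5 MHz mod fs = 23.5 MHz.
23.5 MHz > fs/2 = 12.5 MHz, folds to fs − 23.5 MHz = 1.5 MHz.
48.5 MHz mod fs = 23.5 MHz.
23.5 MHz > fs/2 = 12.5 MHz, folds to fs − 23.5 MHz = 1.5 MHz.
47 MHz mod fs = 22 MHz.
22 MHz > fs/2 = 12.5 MHz, folds to fs − 22 MHz = 3 MHz.
43.5 MHz mod fs = 18.5 MHz.
18.5 MHz > fs/2 = 12.5 MHz, folds to fs − 18.5 MHz = 6.5 MHz.
24.5 MHz > fs/2 = 12.5 MHz, folds to fs − 24.5 MHz = 0.5 MHz.
48.5 MHz and 73.5 MHz both map to 1.5 MHz.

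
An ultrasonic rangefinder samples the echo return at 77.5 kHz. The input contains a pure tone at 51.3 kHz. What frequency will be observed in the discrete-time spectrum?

51.3 kHz > fs/2 = 38.75 kHz, folds to fs − 51.3 kHz = 26.2 kHz.

26.2 kHz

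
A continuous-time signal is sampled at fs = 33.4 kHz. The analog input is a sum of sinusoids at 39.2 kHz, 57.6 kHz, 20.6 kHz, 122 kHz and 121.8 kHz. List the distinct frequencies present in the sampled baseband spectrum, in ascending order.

fs/2 = 16.7 kHz.
39.2 kHz mod fs = 5.8 kHz.
5.8 kHz ≤ fs/2 = 16.7 kHz, appears at 5.8 kHz.
57.6 kHz mod fs = 24.2 kHz.
24.2 kHz > fs/2 = 16.7 kHz, folds to fs − 24.2 kHz = 9.2 kHz.
20.6 kHz > fs/2 = 16.7 kHz, folds to fs − 20.6 kHz = 12.8 kHz.
122 kHz mod fs = 21.8 kHz.
21.8 kHz > fs/2 = 16.7 kHz, folds to fs − 21.8 kHz = 11.6 kHz.
121.8 kHz mod fs = 21.6 kHz.
21.6 kHz > fs/2 = 16.7 kHz, folds to fs − 21.6 kHz = 11.8 kHz.
Distinct values: {5.8 kHz, 9.2 kHz, 11.6 kHz, 11.8 kHz, 12.8 kHz}.

5.8 kHz, 9.2 kHz, 11.6 kHz, 11.8 kHz, 12.8 kHz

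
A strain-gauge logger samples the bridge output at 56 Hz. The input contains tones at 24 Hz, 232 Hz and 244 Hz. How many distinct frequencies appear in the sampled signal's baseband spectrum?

fs/2 = 28 Hz.
24 Hz ≤ fs/2 = 28 Hz, passes unchanged.
232 Hz mod fs = 8 Hz.
8 Hz ≤ fs/2 = 28 Hz, appears at 8 Hz.
244 Hz mod fs = 20 Hz.
20 Hz ≤ fs/2 = 28 Hz, appears at 20 Hz.
Distinct values: {8 Hz, 20 Hz, 24 Hz} → 3.

3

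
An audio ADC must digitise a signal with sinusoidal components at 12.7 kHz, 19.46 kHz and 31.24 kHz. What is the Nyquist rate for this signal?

Highest-frequency component: 31.24 kHz.
Nyquist rate = 2 × 31.24 kHz = 62.48 kHz.

62.48 kHz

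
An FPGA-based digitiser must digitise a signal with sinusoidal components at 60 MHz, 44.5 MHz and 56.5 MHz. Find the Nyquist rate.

Highest-frequency component: 60 MHz.
Nyquist rate = 2 × 60 MHz = 120 MHz.

120 MHz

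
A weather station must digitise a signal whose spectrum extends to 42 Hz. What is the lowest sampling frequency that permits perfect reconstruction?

84 Hz

Nyquist rate = 2 × 42 Hz = 84 Hz.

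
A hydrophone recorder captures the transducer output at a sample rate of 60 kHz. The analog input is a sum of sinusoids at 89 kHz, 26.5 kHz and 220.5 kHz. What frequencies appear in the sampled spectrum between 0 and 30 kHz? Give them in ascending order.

fs/2 = 30 kHz.
89 kHz mod fs = 29 kHz.
29 kHz ≤ fs/2 = 30 kHz, appears at 29 kHz.
26.5 kHz ≤ fs/2 = 30 kHz, passes unchanged.
220.5 kHz mod fs = 40.5 kHz.
40.5 kHz > fs/2 = 30 kHz, folds to fs − 40.5 kHz = 19.5 kHz.
Distinct values: {19.5 kHz, 26.5 kHz, 29 kHz}.

19.5 kHz, 26.5 kHz, 29 kHz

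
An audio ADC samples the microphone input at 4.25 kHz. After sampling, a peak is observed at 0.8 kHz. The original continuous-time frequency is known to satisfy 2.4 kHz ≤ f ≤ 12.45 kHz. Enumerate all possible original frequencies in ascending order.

Frequencies that alias to 0.8 kHz are k·fs ± 0.8 kHz for integer k ≥ 0.
k=0: 0.8 kHz.
k=1: 3.45 kHz, 5.05 kHz.
k=2: 7.7 kHz, 9.3 kHz.
k=3: 11.95 kHz, 13.55 kHz.
k=4: 16.2 kHz, 17.8 kHz.
Within [2.4 kHz, 12.45 kHz]: 3.45 kHz, 5.05 kHz, 7.7 kHz, 9.3 kHz, 11.95 kHz.

3.45 kHz, 5.05 kHz, 7.7 kHz, 9.3 kHz, 11.95 kHz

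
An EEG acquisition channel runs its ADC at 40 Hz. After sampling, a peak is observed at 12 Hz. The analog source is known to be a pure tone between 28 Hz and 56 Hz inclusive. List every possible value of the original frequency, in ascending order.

Frequencies that alias to 12 Hz are k·fs ± 12 Hz for integer k ≥ 0.
k=0: 12 Hz.
k=1: 28 Hz, 52 Hz.
k=2: 68 Hz, 92 Hz.
Within [28 Hz, 56 Hz]: 28 Hz, 52 Hz.

28 Hz, 52 Hz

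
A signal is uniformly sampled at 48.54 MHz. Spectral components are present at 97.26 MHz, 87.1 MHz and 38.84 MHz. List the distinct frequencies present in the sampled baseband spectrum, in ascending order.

0.18 MHz, 9.7 MHz, 9.98 MHz

fs/2 = 24.27 MHz.
97.26 MHz mod fs = 0.18 MHz.
0.18 MHz ≤ fs/2 = 24.27 MHz, appears at 0.18 MHz.
87.1 MHz mod fs = 38.56 MHz.
38.56 MHz > fs/2 = 24.27 MHz, folds to fs − 38.56 MHz = 9.98 MHz.
38.84 MHz > fs/2 = 24.27 MHz, folds to fs − 38.84 MHz = 9.7 MHz.
Distinct values: {0.18 MHz, 9.7 MHz, 9.98 MHz}.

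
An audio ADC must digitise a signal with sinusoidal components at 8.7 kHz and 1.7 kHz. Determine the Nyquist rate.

Highest-frequency component: 8.7 kHz.
Nyquist rate = 2 × 8.7 kHz = 17.4 kHz.

17.4 kHz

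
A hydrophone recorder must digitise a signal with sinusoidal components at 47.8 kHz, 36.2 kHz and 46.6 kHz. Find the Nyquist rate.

Highest-frequency component: 47.8 kHz.
Nyquist rate = 2 × 47.8 kHz = 95.6 kHz.

95.6 kHz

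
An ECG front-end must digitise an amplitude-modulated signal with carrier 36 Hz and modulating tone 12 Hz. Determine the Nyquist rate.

96 Hz

AM sidebands sit at fc ± fm = 24 Hz and 48 Hz.
Highest-frequency component: 48 Hz.
Nyquist rate = 2 × 48 Hz = 96 Hz.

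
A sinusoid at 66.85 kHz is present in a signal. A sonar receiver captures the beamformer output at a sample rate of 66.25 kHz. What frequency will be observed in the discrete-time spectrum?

0.6 kHz

66.85 kHz mod fs = 0.6 kHz.
0.6 kHz ≤ fs/2 = 33.125 kHz, appears at 0.6 kHz.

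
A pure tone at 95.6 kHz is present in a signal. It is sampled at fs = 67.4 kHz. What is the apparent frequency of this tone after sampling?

95.6 kHz mod fs = 28.2 kHz.
28.2 kHz ≤ fs/2 = 33.7 kHz, appears at 28.2 kHz.

28.2 kHz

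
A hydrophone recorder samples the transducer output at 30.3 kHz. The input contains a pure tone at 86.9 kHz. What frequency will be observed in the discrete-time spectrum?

86.9 kHz mod fs = 26.3 kHz.
26.3 kHz > fs/2 = 15.15 kHz, folds to fs − 26.3 kHz = 4 kHz.

4 kHz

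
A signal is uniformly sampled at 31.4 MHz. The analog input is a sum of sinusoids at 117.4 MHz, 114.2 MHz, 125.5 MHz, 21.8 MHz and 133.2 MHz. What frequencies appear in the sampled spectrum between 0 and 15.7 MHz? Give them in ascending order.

fs/2 = 15.7 MHz.
117.4 MHz mod fs = 23.2 MHz.
23.2 MHz > fs/2 = 15.7 MHz, folds to fs − 23.2 MHz = 8.2 MHz.
114.2 MHz mod fs = 20 MHz.
20 MHz > fs/2 = 15.7 MHz, folds to fs − 20 MHz = 11.4 MHz.
125.5 MHz mod fs = 31.3 MHz.
31.3 MHz > fs/2 = 15.7 MHz, folds to fs − 31.3 MHz = 0.1 MHz.
21.8 MHz > fs/2 = 15.7 MHz, folds to fs − 21.8 MHz = 9.6 MHz.
133.2 MHz mod fs = 7.6 MHz.
7.6 MHz ≤ fs/2 = 15.7 MHz, appears at 7.6 MHz.
Distinct values: {0.1 MHz, 7.6 MHz, 8.2 MHz, 9.6 MHz, 11.4 MHz}.

0.1 MHz, 7.6 MHz, 8.2 MHz, 9.6 MHz, 11.4 MHz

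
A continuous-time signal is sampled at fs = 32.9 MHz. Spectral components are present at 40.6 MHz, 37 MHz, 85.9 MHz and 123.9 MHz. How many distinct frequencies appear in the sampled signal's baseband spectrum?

3

fs/2 = 16.45 MHz.
40.6 MHz mod fs = 7.7 MHz.
7.7 MHz ≤ fs/2 = 16.45 MHz, appears at 7.7 MHz.
37 MHz mod fs = 4.1 MHz.
4.1 MHz ≤ fs/2 = 16.45 MHz, appears at 4.1 MHz.
85.9 MHz mod fs = 20.1 MHz.
20.1 MHz > fs/2 = 16.45 MHz, folds to fs − 20.1 MHz = 12.8 MHz.
123.9 MHz mod fs = 25.2 MHz.
25.2 MHz > fs/2 = 16.45 MHz, folds to fs − 25.2 MHz = 7.7 MHz.
Distinct values: {4.1 MHz, 7.7 MHz, 12.8 MHz} → 3.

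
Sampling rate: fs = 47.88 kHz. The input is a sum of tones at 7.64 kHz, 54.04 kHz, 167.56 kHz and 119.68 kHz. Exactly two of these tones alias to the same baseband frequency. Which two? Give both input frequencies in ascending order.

119.68 kHz, 167.56 kHz

fs/2 = 23.94 kHz.
7.64 kHz ≤ fs/2 = 23.94 kHz, passes unchanged.
54.04 kHz mod fs = 6.16 kHz.
6.16 kHz ≤ fs/2 = 23.94 kHz, appears at 6.16 kHz.
167.56 kHz mod fs = 23.92 kHz.
23.92 kHz ≤ fs/2 = 23.94 kHz, appears at 23.92 kHz.
119.68 kHz mod fs = 23.92 kHz.
23.92 kHz ≤ fs/2 = 23.94 kHz, appears at 23.92 kHz.
119.68 kHz and 167.56 kHz both map to 23.92 kHz.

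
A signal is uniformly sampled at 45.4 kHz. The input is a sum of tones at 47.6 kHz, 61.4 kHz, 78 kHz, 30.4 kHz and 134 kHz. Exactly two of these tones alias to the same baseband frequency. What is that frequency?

2.2 kHz

fs/2 = 22.7 kHz.
47.6 kHz mod fs = 2.2 kHz.
2.2 kHz ≤ fs/2 = 22.7 kHz, appears at 2.2 kHz.
61.4 kHz mod fs = 16 kHz.
16 kHz ≤ fs/2 = 22.7 kHz, appears at 16 kHz.
78 kHz mod fs = 32.6 kHz.
32.6 kHz > fs/2 = 22.7 kHz, folds to fs − 32.6 kHz = 12.8 kHz.
30.4 kHz > fs/2 = 22.7 kHz, folds to fs − 30.4 kHz = 15 kHz.
134 kHz mod fs = 43.2 kHz.
43.2 kHz > fs/2 = 22.7 kHz, folds to fs − 43.2 kHz = 2.2 kHz.
47.6 kHz and 134 kHz both map to 2.2 kHz.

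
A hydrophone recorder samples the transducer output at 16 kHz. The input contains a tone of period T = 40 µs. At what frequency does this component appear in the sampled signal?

7 kHz

T = 40 µs → f = 1/T = 25 kHz.
25 kHz mod fs = 9 kHz.
9 kHz > fs/2 = 8 kHz, folds to fs − 9 kHz = 7 kHz.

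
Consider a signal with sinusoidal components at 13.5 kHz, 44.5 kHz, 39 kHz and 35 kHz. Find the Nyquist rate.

89 kHz

Highest-frequency component: 44.5 kHz.
Nyquist rate = 2 × 44.5 kHz = 89 kHz.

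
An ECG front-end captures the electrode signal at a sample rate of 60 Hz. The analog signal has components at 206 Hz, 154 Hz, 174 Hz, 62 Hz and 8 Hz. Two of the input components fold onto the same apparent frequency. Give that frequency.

fs/2 = 30 Hz.
206 Hz mod fs = 26 Hz.
26 Hz ≤ fs/2 = 30 Hz, appears at 26 Hz.
154 Hz mod fs = 34 Hz.
34 Hz > fs/2 = 30 Hz, folds to fs − 34 Hz = 26 Hz.
174 Hz mod fs = 54 Hz.
54 Hz > fs/2 = 30 Hz, folds to fs − 54 Hz = 6 Hz.
62 Hz mod fs = 2 Hz.
2 Hz ≤ fs/2 = 30 Hz, appears at 2 Hz.
8 Hz ≤ fs/2 = 30 Hz, passes unchanged.
154 Hz and 206 Hz both map to 26 Hz.

26 Hz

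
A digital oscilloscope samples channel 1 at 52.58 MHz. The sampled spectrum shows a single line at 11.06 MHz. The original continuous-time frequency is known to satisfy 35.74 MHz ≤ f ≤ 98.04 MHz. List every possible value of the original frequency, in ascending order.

Frequencies that alias to 11.06 MHz are k·fs ± 11.06 MHz for integer k ≥ 0.
k=0: 11.06 MHz.
k=1: 41.52 MHz, 63.64 MHz.
k=2: 94.1 MHz, 116.22 MHz.
k=3: 146.68 MHz, 168.8 MHz.
Within [35.74 MHz, 98.04 MHz]: 41.52 MHz, 63.64 MHz, 94.1 MHz.

41.52 MHz, 63.64 MHz, 94.1 MHz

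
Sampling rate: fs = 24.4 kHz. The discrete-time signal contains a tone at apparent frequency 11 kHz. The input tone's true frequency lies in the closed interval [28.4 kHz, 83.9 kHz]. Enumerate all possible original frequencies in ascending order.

35.4 kHz, 37.8 kHz, 59.8 kHz, 62.2 kHz

Frequencies that alias to 11 kHz are k·fs ± 11 kHz for integer k ≥ 0.
k=0: 11 kHz.
k=1: 13.4 kHz, 35.4 kHz.
k=2: 37.8 kHz, 59.8 kHz.
k=3: 62.2 kHz, 84.2 kHz.
k=4: 86.6 kHz, 108.6 kHz.
Within [28.4 kHz, 83.9 kHz]: 35.4 kHz, 37.8 kHz, 59.8 kHz, 62.2 kHz.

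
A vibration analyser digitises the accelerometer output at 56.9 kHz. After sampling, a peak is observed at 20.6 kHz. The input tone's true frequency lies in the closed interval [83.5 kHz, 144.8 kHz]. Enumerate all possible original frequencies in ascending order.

93.2 kHz, 134.4 kHz

Frequencies that alias to 20.6 kHz are k·fs ± 20.6 kHz for integer k ≥ 0.
k=0: 20.6 kHz.
k=1: 36.3 kHz, 77.5 kHz.
k=2: 93.2 kHz, 134.4 kHz.
k=3: 150.1 kHz, 191.3 kHz.
Within [83.5 kHz, 144.8 kHz]: 93.2 kHz, 134.4 kHz.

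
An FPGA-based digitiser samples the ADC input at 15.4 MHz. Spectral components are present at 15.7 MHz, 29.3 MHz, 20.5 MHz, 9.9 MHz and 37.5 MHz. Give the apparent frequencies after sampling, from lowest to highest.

fs/2 = 7.7 MHz.
15.7 MHz mod fs = 0.3 MHz.
0.3 MHz ≤ fs/2 = 7.7 MHz, appears at 0.3 MHz.
29.3 MHz mod fs = 13.9 MHz.
13.9 MHz > fs/2 = 7.7 MHz, folds to fs − 13.9 MHz = 1.5 MHz.
20.5 MHz mod fs = 5.1 MHz.
5.1 MHz ≤ fs/2 = 7.7 MHz, appears at 5.1 MHz.
9.9 MHz > fs/2 = 7.7 MHz, folds to fs − 9.9 MHz = 5.5 MHz.
37.5 MHz mod fs = 6.7 MHz.
6.7 MHz ≤ fs/2 = 7.7 MHz, appears at 6.7 MHz.
Distinct values: {0.3 MHz, 1.5 MHz, 5.1 MHz, 5.5 MHz, 6.7 MHz}.

0.3 MHz, 1.5 MHz, 5.1 MHz, 5.5 MHz, 6.7 MHz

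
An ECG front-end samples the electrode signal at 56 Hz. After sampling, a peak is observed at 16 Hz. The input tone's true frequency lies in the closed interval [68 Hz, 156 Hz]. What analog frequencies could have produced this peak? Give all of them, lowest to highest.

Frequencies that alias to 16 Hz are k·fs ± 16 Hz for integer k ≥ 0.
k=0: 16 Hz.
k=1: 40 Hz, 72 Hz.
k=2: 96 Hz, 128 Hz.
k=3: 152 Hz, 184 Hz.
k=4: 208 Hz, 240 Hz.
Within [68 Hz, 156 Hz]: 72 Hz, 96 Hz, 128 Hz, 152 Hz.

72 Hz, 96 Hz, 128 Hz, 152 Hz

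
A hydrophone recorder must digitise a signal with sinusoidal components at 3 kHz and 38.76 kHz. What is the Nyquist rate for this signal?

77.52 kHz

Highest-frequency component: 38.76 kHz.
Nyquist rate = 2 × 38.76 kHz = 77.52 kHz.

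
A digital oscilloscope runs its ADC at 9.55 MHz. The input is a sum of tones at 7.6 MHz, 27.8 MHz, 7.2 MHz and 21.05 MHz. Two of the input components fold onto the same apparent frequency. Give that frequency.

1.95 MHz

fs/2 = 4.775 MHz.
7.6 MHz > fs/2 = 4.775 MHz, folds to fs − 7.6 MHz = 1.95 MHz.
27.8 MHz mod fs = 8.7 MHz.
8.7 MHz > fs/2 = 4.775 MHz, folds to fs − 8.7 MHz = 0.85 MHz.
7.2 MHz > fs/2 = 4.775 MHz, folds to fs − 7.2 MHz = 2.35 MHz.
21.05 MHz mod fs = 1.95 MHz.
1.95 MHz ≤ fs/2 = 4.775 MHz, appears at 1.95 MHz.
7.6 MHz and 21.05 MHz both map to 1.95 MHz.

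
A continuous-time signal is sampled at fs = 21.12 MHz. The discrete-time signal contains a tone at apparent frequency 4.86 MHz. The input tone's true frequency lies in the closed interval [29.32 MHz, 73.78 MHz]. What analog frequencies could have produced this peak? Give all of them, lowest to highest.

Frequencies that alias to 4.86 MHz are k·fs ± 4.86 MHz for integer k ≥ 0.
k=0: 4.86 MHz.
k=1: 16.26 MHz, 25.98 MHz.
k=2: 37.38 MHz, 47.1 MHz.
k=3: 58.5 MHz, 68.22 MHz.
k=4: 79.62 MHz, 89.34 MHz.
Within [29.32 MHz, 73.78 MHz]: 37.38 MHz, 47.1 MHz, 58.5 MHz, 68.22 MHz.

37.38 MHz, 47.1 MHz, 58.5 MHz, 68.22 MHz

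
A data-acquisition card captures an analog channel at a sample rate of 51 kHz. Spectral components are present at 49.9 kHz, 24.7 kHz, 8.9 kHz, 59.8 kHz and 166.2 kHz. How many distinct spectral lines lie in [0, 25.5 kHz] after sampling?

fs/2 = 25.5 kHz.
49.9 kHz > fs/2 = 25.5 kHz, folds to fs − 49.9 kHz = 1.1 kHz.
24.7 kHz ≤ fs/2 = 25.5 kHz, passes unchanged.
8.9 kHz ≤ fs/2 = 25.5 kHz, passes unchanged.
59.8 kHz mod fs = 8.8 kHz.
8.8 kHz ≤ fs/2 = 25.5 kHz, appears at 8.8 kHz.
166.2 kHz mod fs = 13.2 kHz.
13.2 kHz ≤ fs/2 = 25.5 kHz, appears at 13.2 kHz.
Distinct values: {1.1 kHz, 8.8 kHz, 8.9 kHz, 13.2 kHz, 24.7 kHz} → 5.

5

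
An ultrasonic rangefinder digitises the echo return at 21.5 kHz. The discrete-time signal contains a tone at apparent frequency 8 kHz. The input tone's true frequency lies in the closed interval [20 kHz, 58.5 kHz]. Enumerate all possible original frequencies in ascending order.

Frequencies that alias to 8 kHz are k·fs ± 8 kHz for integer k ≥ 0.
k=0: 8 kHz.
k=1: 13.5 kHz, 29.5 kHz.
k=2: 35 kHz, 51 kHz.
k=3: 56.5 kHz, 72.5 kHz.
k=4: 78 kHz, 94 kHz.
Within [20 kHz, 58.5 kHz]: 29.5 kHz, 35 kHz, 51 kHz, 56.5 kHz.

29.5 kHz, 35 kHz, 51 kHz, 56.5 kHz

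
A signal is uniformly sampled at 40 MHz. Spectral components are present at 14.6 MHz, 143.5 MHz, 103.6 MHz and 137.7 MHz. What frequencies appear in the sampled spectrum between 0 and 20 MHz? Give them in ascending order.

fs/2 = 20 MHz.
14.6 MHz ≤ fs/2 = 20 MHz, passes unchanged.
143.5 MHz mod fs = 23.5 MHz.
23.5 MHz > fs/2 = 20 MHz, folds to fs − 23.5 MHz = 16.5 MHz.
103.6 MHz mod fs = 23.6 MHz.
23.6 MHz > fs/2 = 20 MHz, folds to fs − 23.6 MHz = 16.4 MHz.
137.7 MHz mod fs = 17.7 MHz.
17.7 MHz ≤ fs/2 = 20 MHz, appears at 17.7 MHz.
Distinct values: {14.6 MHz, 16.4 MHz, 16.5 MHz, 17.7 MHz}.

14.6 MHz, 16.4 MHz, 16.5 MHz, 17.7 MHz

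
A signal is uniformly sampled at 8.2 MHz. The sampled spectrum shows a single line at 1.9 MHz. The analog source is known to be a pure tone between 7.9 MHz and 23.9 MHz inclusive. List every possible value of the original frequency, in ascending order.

10.1 MHz, 14.5 MHz, 18.3 MHz, 22.7 MHz

Frequencies that alias to 1.9 MHz are k·fs ± 1.9 MHz for integer k ≥ 0.
k=0: 1.9 MHz.
k=1: 6.3 MHz, 10.1 MHz.
k=2: 14.5 MHz, 18.3 MHz.
k=3: 22.7 MHz, 26.5 MHz.
k=4: 30.9 MHz, 34.7 MHz.
Within [7.9 MHz, 23.9 MHz]: 10.1 MHz, 14.5 MHz, 18.3 MHz, 22.7 MHz.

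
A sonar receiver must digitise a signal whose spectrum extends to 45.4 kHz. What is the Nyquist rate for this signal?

90.8 kHz

Nyquist rate = 2 × 45.4 kHz = 90.8 kHz.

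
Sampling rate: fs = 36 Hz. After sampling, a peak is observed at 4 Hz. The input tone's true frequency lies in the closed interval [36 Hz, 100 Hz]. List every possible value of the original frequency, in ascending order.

Frequencies that alias to 4 Hz are k·fs ± 4 Hz for integer k ≥ 0.
k=0: 4 Hz.
k=1: 32 Hz, 40 Hz.
k=2: 68 Hz, 76 Hz.
k=3: 104 Hz, 112 Hz.
Within [36 Hz, 100 Hz]: 40 Hz, 68 Hz, 76 Hz.

40 Hz, 68 Hz, 76 Hz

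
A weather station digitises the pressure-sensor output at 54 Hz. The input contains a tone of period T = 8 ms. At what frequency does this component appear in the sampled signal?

T = 8 ms → f = 1/T = 125 Hz.
125 Hz mod fs = 17 Hz.
17 Hz ≤ fs/2 = 27 Hz, appears at 17 Hz.

17 Hz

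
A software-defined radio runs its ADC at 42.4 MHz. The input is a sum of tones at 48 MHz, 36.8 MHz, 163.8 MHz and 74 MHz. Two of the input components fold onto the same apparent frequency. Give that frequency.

5.6 MHz

fs/2 = 21.2 MHz.
48 MHz mod fs = 5.6 MHz.
5.6 MHz ≤ fs/2 = 21.2 MHz, appears at 5.6 MHz.
36.8 MHz > fs/2 = 21.2 MHz, folds to fs − 36.8 MHz = 5.6 MHz.
163.8 MHz mod fs = 36.6 MHz.
36.6 MHz > fs/2 = 21.2 MHz, folds to fs − 36.6 MHz = 5.8 MHz.
74 MHz mod fs = 31.6 MHz.
31.6 MHz > fs/2 = 21.2 MHz, folds to fs − 31.6 MHz = 10.8 MHz.
36.8 MHz and 48 MHz both map to 5.6 MHz.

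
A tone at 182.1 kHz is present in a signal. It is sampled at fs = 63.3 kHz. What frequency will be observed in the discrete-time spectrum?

182.1 kHz mod fs = 55.5 kHz.
55.5 kHz > fs/2 = 31.65 kHz, folds to fs − 55.5 kHz = 7.8 kHz.

7.8 kHz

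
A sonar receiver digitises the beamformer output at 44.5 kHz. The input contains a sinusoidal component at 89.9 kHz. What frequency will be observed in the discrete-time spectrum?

89.9 kHz mod fs = 0.9 kHz.
0.9 kHz ≤ fs/2 = 22.25 kHz, appears at 0.9 kHz.

0.9 kHz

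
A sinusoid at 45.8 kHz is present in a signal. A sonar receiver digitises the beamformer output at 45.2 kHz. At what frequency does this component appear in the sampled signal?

0.6 kHz

45.8 kHz mod fs = 0.6 kHz.
0.6 kHz ≤ fs/2 = 22.6 kHz, appears at 0.6 kHz.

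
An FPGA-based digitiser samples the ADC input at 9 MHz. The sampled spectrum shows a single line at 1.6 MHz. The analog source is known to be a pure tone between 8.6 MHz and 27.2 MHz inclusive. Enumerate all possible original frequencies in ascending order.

Frequencies that alias to 1.6 MHz are k·fs ± 1.6 MHz for integer k ≥ 0.
k=0: 1.6 MHz.
k=1: 7.4 MHz, 10.6 MHz.
k=2: 16.4 MHz, 19.6 MHz.
k=3: 25.4 MHz, 28.6 MHz.
k=4: 34.4 MHz, 37.6 MHz.
Within [8.6 MHz, 27.2 MHz]: 10.6 MHz, 16.4 MHz, 19.6 MHz, 25.4 MHz.

10.6 MHz, 16.4 MHz, 19.6 MHz, 25.4 MHz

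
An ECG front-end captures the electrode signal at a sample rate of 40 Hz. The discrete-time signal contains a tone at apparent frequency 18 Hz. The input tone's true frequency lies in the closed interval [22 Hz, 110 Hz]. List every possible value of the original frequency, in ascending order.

22 Hz, 58 Hz, 62 Hz, 98 Hz, 102 Hz

Frequencies that alias to 18 Hz are k·fs ± 18 Hz for integer k ≥ 0.
k=0: 18 Hz.
k=1: 22 Hz, 58 Hz.
k=2: 62 Hz, 98 Hz.
k=3: 102 Hz, 138 Hz.
k=4: 142 Hz, 178 Hz.
Within [22 Hz, 110 Hz]: 22 Hz, 58 Hz, 62 Hz, 98 Hz, 102 Hz.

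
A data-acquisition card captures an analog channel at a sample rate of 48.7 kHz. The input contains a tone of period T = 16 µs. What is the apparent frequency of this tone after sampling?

T = 16 µs → f = 1/T = 62.5 kHz.
62.5 kHz mod fs = 13.8 kHz.
13.8 kHz ≤ fs/2 = 24.35 kHz, appears at 13.8 kHz.

13.8 kHz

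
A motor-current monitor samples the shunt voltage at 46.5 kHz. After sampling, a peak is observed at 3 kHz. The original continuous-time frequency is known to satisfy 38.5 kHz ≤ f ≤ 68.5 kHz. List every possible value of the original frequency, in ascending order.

43.5 kHz, 49.5 kHz

Frequencies that alias to 3 kHz are k·fs ± 3 kHz for integer k ≥ 0.
k=0: 3 kHz.
k=1: 43.5 kHz, 49.5 kHz.
k=2: 90 kHz, 96 kHz.
Within [38.5 kHz, 68.5 kHz]: 43.5 kHz, 49.5 kHz.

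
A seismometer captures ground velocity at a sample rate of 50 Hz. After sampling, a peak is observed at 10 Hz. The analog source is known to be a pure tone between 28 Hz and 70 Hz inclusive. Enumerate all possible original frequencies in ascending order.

Frequencies that alias to 10 Hz are k·fs ± 10 Hz for integer k ≥ 0.
k=0: 10 Hz.
k=1: 40 Hz, 60 Hz.
k=2: 90 Hz, 110 Hz.
Within [28 Hz, 70 Hz]: 40 Hz, 60 Hz.

40 Hz, 60 Hz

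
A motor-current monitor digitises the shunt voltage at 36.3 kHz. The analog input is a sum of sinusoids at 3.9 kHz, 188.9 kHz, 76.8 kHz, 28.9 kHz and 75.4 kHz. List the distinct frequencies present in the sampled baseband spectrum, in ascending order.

fs/2 = 18.15 kHz.
3.9 kHz ≤ fs/2 = 18.15 kHz, passes unchanged.
188.9 kHz mod fs = 7.4 kHz.
7.4 kHz ≤ fs/2 = 18.15 kHz, appears at 7.4 kHz.
76.8 kHz mod fs = 4.2 kHz.
4.2 kHz ≤ fs/2 = 18.15 kHz, appears at 4.2 kHz.
28.9 kHz > fs/2 = 18.15 kHz, folds to fs − 28.9 kHz = 7.4 kHz.
75.4 kHz mod fs = 2.8 kHz.
2.8 kHz ≤ fs/2 = 18.15 kHz, appears at 2.8 kHz.
Distinct values: {2.8 kHz, 3.9 kHz, 4.2 kHz, 7.4 kHz}.

2.8 kHz, 3.9 kHz, 4.2 kHz, 7.4 kHz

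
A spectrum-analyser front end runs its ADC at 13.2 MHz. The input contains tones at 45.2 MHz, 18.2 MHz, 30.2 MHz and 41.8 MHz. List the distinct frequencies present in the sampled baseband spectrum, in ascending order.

fs/2 = 6.6 MHz.
45.2 MHz mod fs = 5.6 MHz.
5.6 MHz ≤ fs/2 = 6.6 MHz, appears at 5.6 MHz.
18.2 MHz mod fs = 5 MHz.
5 MHz ≤ fs/2 = 6.6 MHz, appears at 5 MHz.
30.2 MHz mod fs = 3.8 MHz.
3.8 MHz ≤ fs/2 = 6.6 MHz, appears at 3.8 MHz.
41.8 MHz mod fs = 2.2 MHz.
2.2 MHz ≤ fs/2 = 6.6 MHz, appears at 2.2 MHz.
Distinct values: {2.2 MHz, 3.8 MHz, 5 MHz, 5.6 MHz}.

2.2 MHz, 3.8 MHz, 5 MHz, 5.6 MHz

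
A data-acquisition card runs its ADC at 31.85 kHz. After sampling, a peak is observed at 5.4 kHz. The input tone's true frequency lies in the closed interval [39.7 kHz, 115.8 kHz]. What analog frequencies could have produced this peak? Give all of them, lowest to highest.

58.3 kHz, 69.1 kHz, 90.15 kHz, 100.95 kHz

Frequencies that alias to 5.4 kHz are k·fs ± 5.4 kHz for integer k ≥ 0.
k=0: 5.4 kHz.
k=1: 26.45 kHz, 37.25 kHz.
k=2: 58.3 kHz, 69.1 kHz.
k=3: 90.15 kHz, 100.95 kHz.
k=4: 122 kHz, 132.8 kHz.
Within [39.7 kHz, 115.8 kHz]: 58.3 kHz, 69.1 kHz, 90.15 kHz, 100.95 kHz.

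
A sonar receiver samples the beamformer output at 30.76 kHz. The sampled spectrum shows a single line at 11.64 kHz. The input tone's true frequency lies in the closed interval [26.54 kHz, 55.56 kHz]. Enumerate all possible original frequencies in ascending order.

Frequencies that alias to 11.64 kHz are k·fs ± 11.64 kHz for integer k ≥ 0.
k=0: 11.64 kHz.
k=1: 19.12 kHz, 42.4 kHz.
k=2: 49.88 kHz, 73.16 kHz.
k=3: 80.64 kHz, 103.92 kHz.
Within [26.54 kHz, 55.56 kHz]: 42.4 kHz, 49.88 kHz.

42.4 kHz, 49.88 kHz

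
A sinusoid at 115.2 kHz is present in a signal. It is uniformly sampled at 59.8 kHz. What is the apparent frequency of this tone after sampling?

4.4 kHz

115.2 kHz mod fs = 55.4 kHz.
55.4 kHz > fs/2 = 29.9 kHz, folds to fs − 55.4 kHz = 4.4 kHz.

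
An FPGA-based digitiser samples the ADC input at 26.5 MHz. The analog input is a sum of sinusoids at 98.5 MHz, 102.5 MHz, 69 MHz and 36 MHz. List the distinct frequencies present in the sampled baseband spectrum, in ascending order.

fs/2 = 13.25 MHz.
98.5 MHz mod fs = 19 MHz.
19 MHz > fs/2 = 13.25 MHz, folds to fs − 19 MHz = 7.5 MHz.
102.5 MHz mod fs = 23 MHz.
23 MHz > fs/2 = 13.25 MHz, folds to fs − 23 MHz = 3.5 MHz.
69 MHz mod fs = 16 MHz.
16 MHz > fs/2 = 13.25 MHz, folds to fs − 16 MHz = 10.5 MHz.
36 MHz mod fs = 9.5 MHz.
9.5 MHz ≤ fs/2 = 13.25 MHz, appears at 9.5 MHz.
Distinct values: {3.5 MHz, 7.5 MHz, 9.5 MHz, 10.5 MHz}.

3.5 MHz, 7.5 MHz, 9.5 MHz, 10.5 MHz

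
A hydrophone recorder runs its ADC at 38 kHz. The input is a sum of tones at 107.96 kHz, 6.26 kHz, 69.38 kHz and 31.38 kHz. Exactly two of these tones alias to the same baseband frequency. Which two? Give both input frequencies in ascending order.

fs/2 = 19 kHz.
107.96 kHz mod fs = 31.96 kHz.
31.96 kHz > fs/2 = 19 kHz, folds to fs − 31.96 kHz = 6.04 kHz.
6.26 kHz ≤ fs/2 = 19 kHz, passes unchanged.
69.38 kHz mod fs = 31.38 kHz.
31.38 kHz > fs/2 = 19 kHz, folds to fs − 31.38 kHz = 6.62 kHz.
31.38 kHz > fs/2 = 19 kHz, folds to fs − 31.38 kHz = 6.62 kHz.
31.38 kHz and 69.38 kHz both map to 6.62 kHz.

31.38 kHz, 69.38 kHz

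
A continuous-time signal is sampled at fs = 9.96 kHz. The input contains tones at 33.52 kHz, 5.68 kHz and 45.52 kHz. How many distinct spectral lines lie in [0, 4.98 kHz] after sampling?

2

fs/2 = 4.98 kHz.
33.52 kHz mod fs = 3.64 kHz.
3.64 kHz ≤ fs/2 = 4.98 kHz, appears at 3.64 kHz.
5.68 kHz > fs/2 = 4.98 kHz, folds to fs − 5.68 kHz = 4.28 kHz.
45.52 kHz mod fs = 5.68 kHz.
5.68 kHz > fs/2 = 4.98 kHz, folds to fs − 5.68 kHz = 4.28 kHz.
Distinct values: {3.64 kHz, 4.28 kHz} → 2.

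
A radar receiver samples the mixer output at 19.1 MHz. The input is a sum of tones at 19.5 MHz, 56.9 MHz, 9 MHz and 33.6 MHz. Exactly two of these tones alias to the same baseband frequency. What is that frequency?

fs/2 = 9.55 MHz.
19.5 MHz mod fs = 0.4 MHz.
0.4 MHz ≤ fs/2 = 9.55 MHz, appears at 0.4 MHz.
56.9 MHz mod fs = 18.7 MHz.
18.7 MHz > fs/2 = 9.55 MHz, folds to fs − 18.7 MHz = 0.4 MHz.
9 MHz ≤ fs/2 = 9.55 MHz, passes unchanged.
33.6 MHz mod fs = 14.5 MHz.
14.5 MHz > fs/2 = 9.55 MHz, folds to fs − 14.5 MHz = 4.6 MHz.
19.5 MHz and 56.9 MHz both map to 0.4 MHz.

0.4 MHz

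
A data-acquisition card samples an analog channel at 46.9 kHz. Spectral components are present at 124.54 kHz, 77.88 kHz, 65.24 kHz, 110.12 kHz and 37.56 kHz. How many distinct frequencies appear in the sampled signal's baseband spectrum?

fs/2 = 23.45 kHz.
124.54 kHz mod fs = 30.74 kHz.
30.74 kHz > fs/2 = 23.45 kHz, folds to fs − 30.74 kHz = 16.16 kHz.
77.88 kHz mod fs = 30.98 kHz.
30.98 kHz > fs/2 = 23.45 kHz, folds to fs − 30.98 kHz = 15.92 kHz.
65.24 kHz mod fs = 18.34 kHz.
18.34 kHz ≤ fs/2 = 23.45 kHz, appears at 18.34 kHz.
110.12 kHz mod fs = 16.32 kHz.
16.32 kHz ≤ fs/2 = 23.45 kHz, appears at 16.32 kHz.
37.56 kHz > fs/2 = 23.45 kHz, folds to fs − 37.56 kHz = 9.34 kHz.
Distinct values: {9.34 kHz, 15.92 kHz, 16.16 kHz, 16.32 kHz, 18.34 kHz} → 5.

5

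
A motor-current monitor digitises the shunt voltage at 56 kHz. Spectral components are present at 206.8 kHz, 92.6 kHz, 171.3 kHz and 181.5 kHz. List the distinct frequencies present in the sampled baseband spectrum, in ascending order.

3.3 kHz, 13.5 kHz, 17.2 kHz, 19.4 kHz

fs/2 = 28 kHz.
206.8 kHz mod fs = 38.8 kHz.
38.8 kHz > fs/2 = 28 kHz, folds to fs − 38.8 kHz = 17.2 kHz.
92.6 kHz mod fs = 36.6 kHz.
36.6 kHz > fs/2 = 28 kHz, folds to fs − 36.6 kHz = 19.4 kHz.
171.3 kHz mod fs = 3.3 kHz.
3.3 kHz ≤ fs/2 = 28 kHz, appears at 3.3 kHz.
181.5 kHz mod fs = 13.5 kHz.
13.5 kHz ≤ fs/2 = 28 kHz, appears at 13.5 kHz.
Distinct values: {3.3 kHz, 13.5 kHz, 17.2 kHz, 19.4 kHz}.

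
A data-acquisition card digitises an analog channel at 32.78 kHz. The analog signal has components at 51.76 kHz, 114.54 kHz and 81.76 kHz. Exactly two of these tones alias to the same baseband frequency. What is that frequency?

fs/2 = 16.39 kHz.
51.76 kHz mod fs = 18.98 kHz.
18.98 kHz > fs/2 = 16.39 kHz, folds to fs − 18.98 kHz = 13.8 kHz.
114.54 kHz mod fs = 16.2 kHz.
16.2 kHz ≤ fs/2 = 16.39 kHz, appears at 16.2 kHz.
81.76 kHz mod fs = 16.2 kHz.
16.2 kHz ≤ fs/2 = 16.39 kHz, appears at 16.2 kHz.
81.76 kHz and 114.54 kHz both map to 16.2 kHz.

16.2 kHz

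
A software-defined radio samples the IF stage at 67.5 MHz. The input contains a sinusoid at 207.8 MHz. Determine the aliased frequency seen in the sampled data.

5.3 MHz

207.8 MHz mod fs = 5.3 MHz.
5.3 MHz ≤ fs/2 = 33.75 MHz, appears at 5.3 MHz.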